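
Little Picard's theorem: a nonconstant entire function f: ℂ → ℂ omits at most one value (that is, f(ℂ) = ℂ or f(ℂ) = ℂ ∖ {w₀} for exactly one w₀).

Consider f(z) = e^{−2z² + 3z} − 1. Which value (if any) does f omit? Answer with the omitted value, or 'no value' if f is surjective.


Little Picard bounds the complement of f(ℂ) to at most one point.
The exponent g(z) = −2z² + 3z is a nonconstant polynomial, hence surjective onto ℂ. So e^{g(z)} takes every value in {e^w : w ∈ ℂ} = ℂ ∖ {0}. Adding -1 shifts the range to ℂ ∖ {-1}. f omits exactly -1.

Omitted value: -1.


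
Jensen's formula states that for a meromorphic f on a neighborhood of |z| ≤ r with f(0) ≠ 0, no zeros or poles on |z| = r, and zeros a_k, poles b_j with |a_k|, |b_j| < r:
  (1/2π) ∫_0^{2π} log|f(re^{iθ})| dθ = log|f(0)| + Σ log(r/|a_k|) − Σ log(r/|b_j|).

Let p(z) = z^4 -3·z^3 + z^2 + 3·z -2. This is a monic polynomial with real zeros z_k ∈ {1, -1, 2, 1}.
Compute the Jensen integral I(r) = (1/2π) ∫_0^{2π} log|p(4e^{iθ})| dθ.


Zeros: -1, 1, 1, 2; r = 4.
Inside |z| < r: -1, 1, 1, 2. Outside (|z| ≥ r): ∅.
p(0) = -2, so log|p(0)| = log(2) = 0.6931.
Apply Jensen: I(r) = log|p(0)| + Σ_k log(r/|z_k|), summed over zeros inside |z| < r.
  log(r/|z_k|) for z_k = 1: log(4/1) = 1.3863
  log(r/|z_k|) for z_k = -1: log(4/1) = 1.3863
  log(r/|z_k|) for z_k = 2: log(4/2) = 0.6931
  log(r/|z_k|) for z_k = 1: log(4/1) = 1.3863
Sum over inside zeros: 4.8520.
I(r) = log|p(0)| + (inside sum) = 0.6931 + 4.8520 = 5.5452.
Closed form (all zeros inside, monic): I(r) = n·log(r) = 4·log(4) = 5.5452. ✓

I(r) ≈ 5.5452.


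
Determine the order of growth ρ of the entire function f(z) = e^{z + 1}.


|e^{z + 1}| = e^{Re(1·z) + 1} ≤ e^{1|z|^1 + 1} = e^{1r^1 + 1} on |z| = r, so ρ ≤ 1. Choosing z on |z|=r so that 1·z is real positive (always possible by picking arg z appropriately) gives |f(z)| = e^{1r^1 + 1}, matching the bound. The additive constant 1 does not affect log log M(r) ~ 1·log r. Hence ρ = 1.
Therefore ρ = 1.

Order ρ = 1.


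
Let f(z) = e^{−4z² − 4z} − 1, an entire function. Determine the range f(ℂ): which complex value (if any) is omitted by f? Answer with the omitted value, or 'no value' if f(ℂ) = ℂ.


Little Picard bounds the complement of f(ℂ) to at most one point.
The exponent g(z) = −4z² − 4z is a nonconstant polynomial, hence surjective onto ℂ. So e^{g(z)} takes every value in {e^w : w ∈ ℂ} = ℂ ∖ {0}. Adding -1 shifts the range to ℂ ∖ {-1}. f omits exactly -1.

Omitted value: -1.


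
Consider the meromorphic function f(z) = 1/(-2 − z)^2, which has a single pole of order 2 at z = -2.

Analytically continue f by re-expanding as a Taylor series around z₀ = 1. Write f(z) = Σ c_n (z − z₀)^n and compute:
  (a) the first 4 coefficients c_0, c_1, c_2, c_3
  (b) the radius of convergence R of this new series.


Let w = z − z₀, so z = z₀ + w.
Then -2 − z = -2 − (z₀ + w) = (-2 − z₀) − w = -3 − w.
f(z) = 1/(-3 − w)^2 = (1/(-3)^2) · (1 − w/(-3))^{−2}.
By the binomial series (1−u)^{−2} = Σ_{n≥0} C(n+1, 1) u^n for |u|<1, with u = w/(-3):
  c_n = C(n+1, 1) / (-3)^(n+2).
  c_0 = 1/(-3)^2 = 1/9.
  c_1 = 2/(-3)^3 = -2/27.
  c_2 = 3/(-3)^4 = 1/27.
  c_3 = 4/(-3)^5 = -4/243.
The series is valid for |w/d| < 1, i.e. |z − z₀| < |d|.
Radius of convergence: R = |-2 − z₀| = |-3| = 3 (distance from z₀ to the singularity z = -2).

c_0 = 1/9, c_1 = -2/27, c_2 = 1/27, c_3 = -4/243; R = 3.


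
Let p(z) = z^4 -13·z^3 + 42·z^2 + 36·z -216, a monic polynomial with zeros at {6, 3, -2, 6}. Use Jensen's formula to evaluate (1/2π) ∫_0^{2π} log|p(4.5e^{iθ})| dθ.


Zeros: -2, 3, 6, 6; r = 4.5.
Inside |z| < r: -2, 3. Outside (|z| ≥ r): 6, 6.
p(0) = -216, so log|p(0)| = log(216) = 5.3753.
Apply Jensen: I(r) = log|p(0)| + Σ_k log(r/|z_k|), summed over zeros inside |z| < r.
  log(r/|z_k|) for z_k = 3: log(4.5/3) = 0.4055
  log(r/|z_k|) for z_k = -2: log(4.5/2) = 0.8109
  Outside zeros (6, 6) contribute nothing to the Jensen sum.
Sum over inside zeros: 1.2164.
I(r) = log|p(0)| + (inside sum) = 5.3753 + 1.2164 = 6.5917.
Note: since some zeros are outside |z| ≤ r, the simplified n·log(r) form does NOT apply — only the inside zeros contribute.

I(r) ≈ 6.5917.


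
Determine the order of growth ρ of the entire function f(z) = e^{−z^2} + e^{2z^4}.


Each summand is entire of order 2 and 4 respectively (as in the single-exponential case). The order of a sum is at most the max of the orders, so ρ ≤ 4. For the lower bound: on |z|=r choose arg z so that 2z^4 is real positive; then |e^{2z^4}| = e^{2r^4} while |e^{-1z^2}| ≤ e^{1r^2} = o(e^{2r^4}). So |f| ≥ e^{2r^4}(1 − o(1)) and ρ ≥ 4. Hence ρ = max(2, 4) = 4.
Therefore ρ = 4.

Order ρ = 4.


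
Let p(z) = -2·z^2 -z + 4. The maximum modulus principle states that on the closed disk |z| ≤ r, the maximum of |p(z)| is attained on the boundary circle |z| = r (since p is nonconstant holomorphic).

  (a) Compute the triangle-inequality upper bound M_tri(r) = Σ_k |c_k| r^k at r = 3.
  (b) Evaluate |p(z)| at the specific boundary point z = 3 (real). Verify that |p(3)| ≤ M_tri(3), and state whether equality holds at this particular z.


Coefficients: c_0 = 4, c_1 = -1, c_2 = -2. Radius r = 3.
Part (a). Triangle bound: M_tri(r) = Σ_k |c_k| r^k
  = |4|·3^0 + |-1|·3^1 + |-2|·3^2
  = 4 + 3 + 18 = 25.
This bounds M(r) := max_{|z|=r} |p(z)| from above; equality holds iff all terms c_k z^k can be made to align in phase at a single z on |z|=r.
Part (b). At z = 3 (real, on the circle |z| = r):
  p(3) = (4)·3^0 + (-1)·3^1 + (-2)·3^2 = -17.
  |p(3)| = 17.
Check: |p(3)| = 17 ≤ 25 = M_tri(3). ✓ Equality does not hold at z = 3 (the coefficients have mixed signs, so the terms do not all align in phase there).

M_tri(3) = 25; |p(3)| = 17; equality at z=3: no.


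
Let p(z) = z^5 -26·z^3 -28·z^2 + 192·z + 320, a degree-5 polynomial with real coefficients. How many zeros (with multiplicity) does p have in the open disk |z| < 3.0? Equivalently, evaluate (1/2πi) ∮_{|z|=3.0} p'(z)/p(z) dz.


The zeros of p are: (-3 + 1i), (-3 - 1i), 4, -2, 4.
Their magnitudes are: 3.162, 3.162, 4, 2, 4.
Zeros with |z| < R = 3.0: -2.
Count = 1.
By the argument principle, (1/2πi) ∮_{|z|=R} p'(z)/p(z) dz equals exactly this count.

Number of zeros inside |z| < 3.0: 1.


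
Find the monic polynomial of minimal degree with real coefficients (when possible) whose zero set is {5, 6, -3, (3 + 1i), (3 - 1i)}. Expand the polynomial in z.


The polynomial is p(z) = ∏_{α ∈ S} (z − α), where S = {5, 6, -3, (3 + 1i), (3 - 1i)}.
Expanding the product yields: p(z) = z^5 -14·z^4 + 55·z^3 + 28·z^2 -570·z + 900.
Note conjugate pairs combine to real quadratics: (z − (3+1i))(z − (3−1i)) = z² − 6z + 10.
The resulting polynomial has degree 5 and real coefficients as required.

p(z) = z^5 -14·z^4 + 55·z^3 + 28·z^2 -570·z + 900.


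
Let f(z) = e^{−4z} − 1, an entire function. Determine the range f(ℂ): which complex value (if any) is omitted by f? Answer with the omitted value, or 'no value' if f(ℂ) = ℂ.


Little Picard bounds the complement of f(ℂ) to at most one point.
e^{−4z} is never zero on ℂ, so 1·e^{−4z} takes every value in ℂ ∖ {0}. Adding -1 shifts the range to ℂ ∖ {-1}. Thus f omits exactly the value -1.

Omitted value: -1.


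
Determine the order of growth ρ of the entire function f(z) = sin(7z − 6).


sin(w) is a linear combination of e^{iw} and e^{−iw} (or e^w, e^{−w} in the hyperbolic case), so |sin(w)| ≤ e^{|w|}. With w = 7z − 6, |w| ≤ 7|z| + 6 = 7r + 6 on |z| = r, giving M(r) ≤ e^{7r + 6}, so ρ ≤ 1. On a suitable ray (z = it for sin/cos; z = t for sinh/cosh, t real → ∞), |sin(7z − 6)| grows like e^{7|t|}/2, so ρ ≥ 1. Hence ρ = 1.
Therefore ρ = 1.

Order ρ = 1.


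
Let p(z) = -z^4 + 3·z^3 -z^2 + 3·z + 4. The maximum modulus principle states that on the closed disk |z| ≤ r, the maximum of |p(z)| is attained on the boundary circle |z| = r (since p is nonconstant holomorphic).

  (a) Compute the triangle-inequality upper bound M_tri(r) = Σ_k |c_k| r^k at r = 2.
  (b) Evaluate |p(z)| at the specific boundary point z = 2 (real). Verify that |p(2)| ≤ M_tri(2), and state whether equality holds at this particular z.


Coefficients: c_0 = 4, c_1 = 3, c_2 = -1, c_3 = 3, c_4 = -1. Radius r = 2.
Part (a). Triangle bound: M_tri(r) = Σ_k |c_k| r^k
  = |4|·2^0 + |3|·2^1 + |-1|·2^2 + |3|·2^3 + |-1|·2^4
  = 4 + 6 + 4 + 24 + 16 = 54.
This bounds M(r) := max_{|z|=r} |p(z)| from above; equality holds iff all terms c_k z^k can be made to align in phase at a single z on |z|=r.
Part (b). At z = 2 (real, on the circle |z| = r):
  p(2) = (4)·2^0 + (3)·2^1 + (-1)·2^2 + (3)·2^3 + (-1)·2^4 = 14.
  |p(2)| = 14.
Check: |p(2)| = 14 ≤ 54 = M_tri(2). ✓ Equality does not hold at z = 2 (the coefficients have mixed signs, so the terms do not all align in phase there).

M_tri(2) = 54; |p(2)| = 14; equality at z=2: no.


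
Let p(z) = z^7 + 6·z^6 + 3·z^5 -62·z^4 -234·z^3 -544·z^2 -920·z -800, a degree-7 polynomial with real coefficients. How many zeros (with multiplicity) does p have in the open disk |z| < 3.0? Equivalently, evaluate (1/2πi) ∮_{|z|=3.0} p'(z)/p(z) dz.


The zeros of p are: 4, (-3 + 1i), (-3 - 1i), (0 + 2i), (0 - 2i), (-2 + 1i), (-2 - 1i).
Their magnitudes are: 4, 3.162, 3.162, 2, 2, 2.236, 2.236.
Zeros with |z| < R = 3.0: (0 + 2i), (0 - 2i), (-2 + 1i), (-2 - 1i).
Count = 4.
By the argument principle, (1/2πi) ∮_{|z|=R} p'(z)/p(z) dz equals exactly this count.

Number of zeros inside |z| < 3.0: 4.


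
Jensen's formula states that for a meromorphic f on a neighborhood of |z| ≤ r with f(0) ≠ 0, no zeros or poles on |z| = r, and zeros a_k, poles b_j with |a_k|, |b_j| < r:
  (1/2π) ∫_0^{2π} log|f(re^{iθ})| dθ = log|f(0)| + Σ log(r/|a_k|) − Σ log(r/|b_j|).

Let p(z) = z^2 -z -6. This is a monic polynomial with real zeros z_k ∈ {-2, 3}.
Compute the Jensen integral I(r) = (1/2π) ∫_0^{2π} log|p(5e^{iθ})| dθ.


Zeros: -2, 3; r = 5.
Inside |z| < r: -2, 3. Outside (|z| ≥ r): ∅.
p(0) = -6, so log|p(0)| = log(6) = 1.7918.
Apply Jensen: I(r) = log|p(0)| + Σ_k log(r/|z_k|), summed over zeros inside |z| < r.
  log(r/|z_k|) for z_k = -2: log(5/2) = 0.9163
  log(r/|z_k|) for z_k = 3: log(5/3) = 0.5108
Sum over inside zeros: 1.4271.
I(r) = log|p(0)| + (inside sum) = 1.7918 + 1.4271 = 3.2189.
Closed form (all zeros inside, monic): I(r) = n·log(r) = 2·log(5) = 3.2189. ✓

I(r) ≈ 3.2189.


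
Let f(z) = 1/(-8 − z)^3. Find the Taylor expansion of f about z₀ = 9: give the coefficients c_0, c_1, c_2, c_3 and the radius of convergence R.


Let w = z − z₀, so z = z₀ + w.
Then -8 − z = -8 − (z₀ + w) = (-8 − z₀) − w = -17 − w.
f(z) = 1/(-17 − w)^3 = (1/(-17)^3) · (1 − w/(-17))^{−3}.
By the binomial series (1−u)^{−3} = Σ_{n≥0} C(n+2, 2) u^n for |u|<1, with u = w/(-17):
  c_n = C(n+2, 2) / (-17)^(n+3).
  c_0 = 1/(-17)^3 = -1/4913.
  c_1 = 3/(-17)^4 = 3/83521.
  c_2 = 6/(-17)^5 = -6/1419857.
  c_3 = 10/(-17)^6 = 10/24137569.
The series is valid for |w/d| < 1, i.e. |z − z₀| < |d|.
Radius of convergence: R = |-8 − z₀| = |-17| = 17 (distance from z₀ to the singularity z = -8).

c_0 = -1/4913, c_1 = 3/83521, c_2 = -6/1419857, c_3 = 10/24137569; R = 17.


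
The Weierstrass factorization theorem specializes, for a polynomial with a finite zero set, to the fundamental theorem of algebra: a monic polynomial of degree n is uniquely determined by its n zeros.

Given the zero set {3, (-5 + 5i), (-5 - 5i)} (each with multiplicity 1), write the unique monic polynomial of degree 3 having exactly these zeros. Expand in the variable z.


The polynomial is p(z) = ∏_{α ∈ S} (z − α), where S = {3, (-5 + 5i), (-5 - 5i)}.
Expanding the product yields: p(z) = z^3 + 7·z^2 + 20·z -150.
Note conjugate pairs combine to real quadratics: (z − (-5+5i))(z − (-5−5i)) = z² + 10z + 50.
The resulting polynomial has degree 3 and real coefficients as required.

p(z) = z^3 + 7·z^2 + 20·z -150.


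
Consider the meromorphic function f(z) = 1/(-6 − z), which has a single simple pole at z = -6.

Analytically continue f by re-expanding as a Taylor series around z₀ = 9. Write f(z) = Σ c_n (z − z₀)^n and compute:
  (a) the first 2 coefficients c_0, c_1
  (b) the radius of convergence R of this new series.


Let w = z − z₀, so z = z₀ + w.
Then -6 − z = -6 − (z₀ + w) = (-6 − z₀) − w = -15 − w.
f(z) = 1/(-15 − w) = (1/(-15)) · 1/(1 − w/(-15)) = Σ_{n≥0} w^n / (-15)^(n+1).
So c_n = 1/(-15)^(n+1):
  c_0 = 1/(-15)^1 = -1/15.
  c_1 = 1/(-15)^2 = 1/225.
The series is valid for |w/d| < 1, i.e. |z − z₀| < |d|.
Radius of convergence: R = |-6 − z₀| = |-15| = 15 (distance from z₀ to the singularity z = -6).

c_0 = -1/15, c_1 = 1/225; R = 15.


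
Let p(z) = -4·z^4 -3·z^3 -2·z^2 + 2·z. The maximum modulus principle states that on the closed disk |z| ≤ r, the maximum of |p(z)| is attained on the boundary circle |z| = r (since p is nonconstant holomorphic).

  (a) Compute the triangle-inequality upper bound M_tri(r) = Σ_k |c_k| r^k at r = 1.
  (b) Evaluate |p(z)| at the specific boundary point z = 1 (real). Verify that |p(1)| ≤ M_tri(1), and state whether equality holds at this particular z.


Coefficients: c_0 = 0, c_1 = 2, c_2 = -2, c_3 = -3, c_4 = -4. Radius r = 1.
Part (a). Triangle bound: M_tri(r) = Σ_k |c_k| r^k
  = |0|·1^0 + |2|·1^1 + |-2|·1^2 + |-3|·1^3 + |-4|·1^4
  = 0 + 2 + 2 + 3 + 4 = 11.
This bounds M(r) := max_{|z|=r} |p(z)| from above; equality holds iff all terms c_k z^k can be made to align in phase at a single z on |z|=r.
Part (b). At z = 1 (real, on the circle |z| = r):
  p(1) = (0)·1^0 + (2)·1^1 + (-2)·1^2 + (-3)·1^3 + (-4)·1^4 = -7.
  |p(1)| = 7.
Check: |p(1)| = 7 ≤ 11 = M_tri(1). ✓ Equality does not hold at z = 1 (the coefficients have mixed signs, so the terms do not all align in phase there).

M_tri(1) = 11; |p(1)| = 7; equality at z=1: no.


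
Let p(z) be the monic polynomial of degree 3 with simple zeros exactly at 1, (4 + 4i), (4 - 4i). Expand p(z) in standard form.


The polynomial is p(z) = ∏_{α ∈ S} (z − α), where S = {1, (4 + 4i), (4 - 4i)}.
Expanding the product yields: p(z) = z^3 -9·z^2 + 40·z -32.
Note conjugate pairs combine to real quadratics: (z − (4+4i))(z − (4−4i)) = z² − 8z + 32.
The resulting polynomial has degree 3 and real coefficients as required.

p(z) = z^3 -9·z^2 + 40·z -32.


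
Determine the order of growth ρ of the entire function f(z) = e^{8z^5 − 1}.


|e^{8z^5 − 1}| = e^{Re(8·z^5) + -1} ≤ e^{8|z|^5 + -1} = e^{8r^5 + -1} on |z| = r, so ρ ≤ 5. Choosing z on |z|=r so that 8·z^5 is real positive (always possible by picking arg z appropriately) gives |f(z)| = e^{8r^5 + -1}, matching the bound. The additive constant -1 does not affect log log M(r) ~ 5·log r. Hence ρ = 5.
Therefore ρ = 5.

Order ρ = 5.


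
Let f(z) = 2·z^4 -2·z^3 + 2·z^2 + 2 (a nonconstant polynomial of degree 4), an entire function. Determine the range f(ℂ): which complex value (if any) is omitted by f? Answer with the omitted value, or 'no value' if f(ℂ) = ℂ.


Little Picard bounds the complement of f(ℂ) to at most one point.
For every w ∈ ℂ, the equation p(z) − w = 0 is a nonconstant polynomial in z and hence has at least one root by the fundamental theorem of algebra. So p is surjective onto ℂ, omitting no value.

Omitted value: no value.


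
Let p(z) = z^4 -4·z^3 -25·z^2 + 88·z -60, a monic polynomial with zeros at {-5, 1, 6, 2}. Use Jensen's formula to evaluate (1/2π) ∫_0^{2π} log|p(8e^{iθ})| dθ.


Zeros: -5, 1, 2, 6; r = 8.
Inside |z| < r: -5, 1, 2, 6. Outside (|z| ≥ r): ∅.
p(0) = -60, so log|p(0)| = log(60) = 4.0943.
Apply Jensen: I(r) = log|p(0)| + Σ_k log(r/|z_k|), summed over zeros inside |z| < r.
  log(r/|z_k|) for z_k = -5: log(8/5) = 0.4700
  log(r/|z_k|) for z_k = 1: log(8/1) = 2.0794
  log(r/|z_k|) for z_k = 6: log(8/6) = 0.2877
  log(r/|z_k|) for z_k = 2: log(8/2) = 1.3863
Sum over inside zeros: 4.2234.
I(r) = log|p(0)| + (inside sum) = 4.0943 + 4.2234 = 8.3178.
Closed form (all zeros inside, monic): I(r) = n·log(r) = 4·log(8) = 8.3178. ✓

I(r) ≈ 8.3178.


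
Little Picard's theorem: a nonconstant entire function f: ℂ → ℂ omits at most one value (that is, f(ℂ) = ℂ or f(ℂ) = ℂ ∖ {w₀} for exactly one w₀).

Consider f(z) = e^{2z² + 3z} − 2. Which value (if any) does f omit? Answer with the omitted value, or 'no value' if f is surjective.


Little Picard bounds the complement of f(ℂ) to at most one point.
The exponent g(z) = 2z² + 3z is a nonconstant polynomial, hence surjective onto ℂ. So e^{g(z)} takes every value in {e^w : w ∈ ℂ} = ℂ ∖ {0}. Adding -2 shifts the range to ℂ ∖ {-2}. f omits exactly -2.

Omitted value: -2.


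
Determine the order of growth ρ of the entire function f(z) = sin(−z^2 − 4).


Write sin(w) = (e^{iw} ± e^{−iw})/(2 or 2i), so |sin(w)| ≤ e^{|w|}. With w = −z^2 − 4, |w| ≤ 1r^2 + 4 on |z|=r, giving M(r) ≤ e^{1r^2 + 4} and ρ ≤ 2. For the lower bound, choose z on |z|=r with -1z^2 purely imaginary of modulus 1r^2; then |sin(−z^2 − 4)| grows like e^{1r^2}/2, so ρ ≥ 2. Hence ρ = 2.
Therefore ρ = 2.

Order ρ = 2.


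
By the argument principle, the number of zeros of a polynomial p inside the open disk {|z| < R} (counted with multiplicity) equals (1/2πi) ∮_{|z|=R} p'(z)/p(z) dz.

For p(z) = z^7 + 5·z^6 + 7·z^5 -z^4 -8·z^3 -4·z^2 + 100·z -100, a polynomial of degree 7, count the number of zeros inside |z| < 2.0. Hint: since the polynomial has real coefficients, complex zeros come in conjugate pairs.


The zeros of p are: 1, (-3 + 1i), (-3 - 1i), (-1 + 2i), (-1 - 2i), (1 + 1i), (1 - 1i).
Their magnitudes are: 1, 3.162, 3.162, 2.236, 2.236, 1.414, 1.414.
Zeros with |z| < R = 2.0: 1, (1 + 1i), (1 - 1i).
Count = 3.
By the argument principle, (1/2πi) ∮_{|z|=R} p'(z)/p(z) dz equals exactly this count.

Number of zeros inside |z| < 2.0: 3.


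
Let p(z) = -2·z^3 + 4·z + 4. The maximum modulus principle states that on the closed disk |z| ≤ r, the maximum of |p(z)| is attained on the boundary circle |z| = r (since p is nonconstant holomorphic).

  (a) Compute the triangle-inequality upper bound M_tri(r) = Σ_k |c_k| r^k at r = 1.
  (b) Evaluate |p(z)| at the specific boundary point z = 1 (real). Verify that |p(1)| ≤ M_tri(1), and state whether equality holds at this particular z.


Coefficients: c_0 = 4, c_1 = 4, c_2 = 0, c_3 = -2. Radius r = 1.
Part (a). Triangle bound: M_tri(r) = Σ_k |c_k| r^k
  = |4|·1^0 + |4|·1^1 + |0|·1^2 + |-2|·1^3
  = 4 + 4 + 0 + 2 = 10.
This bounds M(r) := max_{|z|=r} |p(z)| from above; equality holds iff all terms c_k z^k can be made to align in phase at a single z on |z|=r.
Part (b). At z = 1 (real, on the circle |z| = r):
  p(1) = (4)·1^0 + (4)·1^1 + (0)·1^2 + (-2)·1^3 = 6.
  |p(1)| = 6.
Check: |p(1)| = 6 ≤ 10 = M_tri(1). ✓ Equality does not hold at z = 1 (the coefficients have mixed signs, so the terms do not all align in phase there).

M_tri(1) = 10; |p(1)| = 6; equality at z=1: no.


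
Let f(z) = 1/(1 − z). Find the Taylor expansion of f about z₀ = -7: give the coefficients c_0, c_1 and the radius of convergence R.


Let w = z − z₀, so z = z₀ + w.
Then 1 − z = 1 − (z₀ + w) = (1 − z₀) − w = 8 − w.
f(z) = 1/(8 − w) = (1/(8)) · 1/(1 − w/(8)) = Σ_{n≥0} w^n / (8)^(n+1).
So c_n = 1/(8)^(n+1):
  c_0 = 1/(8)^1 = 1/8.
  c_1 = 1/(8)^2 = 1/64.
The series is valid for |w/d| < 1, i.e. |z − z₀| < |d|.
Radius of convergence: R = |1 − z₀| = |8| = 8 (distance from z₀ to the singularity z = 1).

c_0 = 1/8, c_1 = 1/64; R = 8.


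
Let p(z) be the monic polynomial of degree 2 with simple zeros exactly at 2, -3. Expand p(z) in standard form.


The polynomial is p(z) = ∏_{α ∈ S} (z − α), where S = {2, -3}.
Expanding the product yields: p(z) = z^2 + z -6.
The resulting polynomial has degree 2 and real coefficients as required.

p(z) = z^2 + z -6.


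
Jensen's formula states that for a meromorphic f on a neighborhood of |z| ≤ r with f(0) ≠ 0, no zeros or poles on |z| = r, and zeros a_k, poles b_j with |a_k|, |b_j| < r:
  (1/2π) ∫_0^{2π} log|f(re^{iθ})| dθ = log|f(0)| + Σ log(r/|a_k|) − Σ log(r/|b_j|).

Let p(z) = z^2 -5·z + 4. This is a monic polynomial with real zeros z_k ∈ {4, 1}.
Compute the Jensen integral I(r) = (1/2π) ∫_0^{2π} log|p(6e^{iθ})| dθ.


Zeros: 1, 4; r = 6.
Inside |z| < r: 1, 4. Outside (|z| ≥ r): ∅.
p(0) = 4, so log|p(0)| = log(4) = 1.3863.
Apply Jensen: I(r) = log|p(0)| + Σ_k log(r/|z_k|), summed over zeros inside |z| < r.
  log(r/|z_k|) for z_k = 4: log(6/4) = 0.4055
  log(r/|z_k|) for z_k = 1: log(6/1) = 1.7918
Sum over inside zeros: 2.1972.
I(r) = log|p(0)| + (inside sum) = 1.3863 + 2.1972 = 3.5835.
Closed form (all zeros inside, monic): I(r) = n·log(r) = 2·log(6) = 3.5835. ✓

I(r) ≈ 3.5835.


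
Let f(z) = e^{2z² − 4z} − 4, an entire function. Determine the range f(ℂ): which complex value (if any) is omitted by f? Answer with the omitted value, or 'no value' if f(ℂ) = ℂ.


Little Picard bounds the complement of f(ℂ) to at most one point.
The exponent g(z) = 2z² − 4z is a nonconstant polynomial, hence surjective onto ℂ. So e^{g(z)} takes every value in {e^w : w ∈ ℂ} = ℂ ∖ {0}. Adding -4 shifts the range to ℂ ∖ {-4}. f omits exactly -4.

Omitted value: -4.


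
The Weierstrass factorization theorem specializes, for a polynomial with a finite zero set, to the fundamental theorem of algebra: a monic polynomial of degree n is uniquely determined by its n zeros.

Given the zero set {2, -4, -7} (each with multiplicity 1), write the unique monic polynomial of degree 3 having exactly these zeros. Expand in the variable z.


The polynomial is p(z) = ∏_{α ∈ S} (z − α), where S = {2, -4, -7}.
Expanding the product yields: p(z) = z^3 + 9·z^2 + 6·z -56.
The resulting polynomial has degree 3 and real coefficients as required.

p(z) = z^3 + 9·z^2 + 6·z -56.


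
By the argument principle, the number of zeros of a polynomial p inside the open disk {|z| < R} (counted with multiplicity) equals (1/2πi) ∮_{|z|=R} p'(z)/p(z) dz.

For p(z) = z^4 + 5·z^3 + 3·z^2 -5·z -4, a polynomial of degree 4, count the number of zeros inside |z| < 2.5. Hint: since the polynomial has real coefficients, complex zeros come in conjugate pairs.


The zeros of p are: -4, -1, -1, 1.
Their magnitudes are: 4, 1, 1, 1.
Zeros with |z| < R = 2.5: -1, -1, 1.
Count = 3.
By the argument principle, (1/2πi) ∮_{|z|=R} p'(z)/p(z) dz equals exactly this count.

Number of zeros inside |z| < 2.5: 3.


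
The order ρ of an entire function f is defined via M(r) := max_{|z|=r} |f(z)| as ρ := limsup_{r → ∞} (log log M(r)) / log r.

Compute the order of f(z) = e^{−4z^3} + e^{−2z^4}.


Each summand is entire of order 3 and 4 respectively (as in the single-exponential case). The order of a sum is at most the max of the orders, so ρ ≤ 4. For the lower bound: on |z|=r choose arg z so that -2z^4 is real positive; then |e^{-2z^4}| = e^{2r^4} while |e^{-4z^3}| ≤ e^{4r^3} = o(e^{2r^4}). So |f| ≥ e^{2r^4}(1 − o(1)) and ρ ≥ 4. Hence ρ = max(3, 4) = 4.
Therefore ρ = 4.

Order ρ = 4.


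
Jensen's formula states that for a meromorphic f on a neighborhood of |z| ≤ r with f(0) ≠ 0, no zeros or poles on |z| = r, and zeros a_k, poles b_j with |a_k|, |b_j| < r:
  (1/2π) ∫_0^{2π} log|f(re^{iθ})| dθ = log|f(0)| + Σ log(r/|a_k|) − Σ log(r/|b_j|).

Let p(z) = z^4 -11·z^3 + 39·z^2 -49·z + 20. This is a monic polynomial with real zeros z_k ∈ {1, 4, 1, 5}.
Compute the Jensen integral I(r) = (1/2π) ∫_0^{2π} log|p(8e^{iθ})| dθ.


Zeros: 1, 1, 4, 5; r = 8.
Inside |z| < r: 1, 1, 4, 5. Outside (|z| ≥ r): ∅.
p(0) = 20, so log|p(0)| = log(20) = 2.9957.
Apply Jensen: I(r) = log|p(0)| + Σ_k log(r/|z_k|), summed over zeros inside |z| < r.
  log(r/|z_k|) for z_k = 1: log(8/1) = 2.0794
  log(r/|z_k|) for z_k = 4: log(8/4) = 0.6931
  log(r/|z_k|) for z_k = 1: log(8/1) = 2.0794
  log(r/|z_k|) for z_k = 5: log(8/5) = 0.4700
Sum over inside zeros: 5.3220.
I(r) = log|p(0)| + (inside sum) = 2.9957 + 5.3220 = 8.3178.
Closed form (all zeros inside, monic): I(r) = n·log(r) = 4·log(8) = 8.3178. ✓

I(r) ≈ 8.3178.


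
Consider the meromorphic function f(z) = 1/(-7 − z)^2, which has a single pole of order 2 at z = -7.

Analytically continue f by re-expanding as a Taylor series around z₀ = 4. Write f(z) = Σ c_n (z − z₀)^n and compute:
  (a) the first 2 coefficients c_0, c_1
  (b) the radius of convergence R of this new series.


Let w = z − z₀, so z = z₀ + w.
Then -7 − z = -7 − (z₀ + w) = (-7 − z₀) − w = -11 − w.
f(z) = 1/(-11 − w)^2 = (1/(-11)^2) · (1 − w/(-11))^{−2}.
By the binomial series (1−u)^{−2} = Σ_{n≥0} C(n+1, 1) u^n for |u|<1, with u = w/(-11):
  c_n = C(n+1, 1) / (-11)^(n+2).
  c_0 = 1/(-11)^2 = 1/121.
  c_1 = 2/(-11)^3 = -2/1331.
The series is valid for |w/d| < 1, i.e. |z − z₀| < |d|.
Radius of convergence: R = |-7 − z₀| = |-11| = 11 (distance from z₀ to the singularity z = -7).

c_0 = 1/121, c_1 = -2/1331; R = 11.


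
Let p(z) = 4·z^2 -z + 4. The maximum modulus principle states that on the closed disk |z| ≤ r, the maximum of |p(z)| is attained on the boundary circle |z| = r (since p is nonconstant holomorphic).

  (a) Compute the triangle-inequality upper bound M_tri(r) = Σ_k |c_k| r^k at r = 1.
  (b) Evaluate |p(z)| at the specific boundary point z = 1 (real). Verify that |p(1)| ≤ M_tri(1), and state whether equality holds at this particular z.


Coefficients: c_0 = 4, c_1 = -1, c_2 = 4. Radius r = 1.
Part (a). Triangle bound: M_tri(r) = Σ_k |c_k| r^k
  = |4|·1^0 + |-1|·1^1 + |4|·1^2
  = 4 + 1 + 4 = 9.
This bounds M(r) := max_{|z|=r} |p(z)| from above; equality holds iff all terms c_k z^k can be made to align in phase at a single z on |z|=r.
Part (b). At z = 1 (real, on the circle |z| = r):
  p(1) = (4)·1^0 + (-1)·1^1 + (4)·1^2 = 7.
  |p(1)| = 7.
Check: |p(1)| = 7 ≤ 9 = M_tri(1). ✓ Equality does not hold at z = 1 (the coefficients have mixed signs, so the terms do not all align in phase there).

M_tri(1) = 9; |p(1)| = 7; equality at z=1: no.


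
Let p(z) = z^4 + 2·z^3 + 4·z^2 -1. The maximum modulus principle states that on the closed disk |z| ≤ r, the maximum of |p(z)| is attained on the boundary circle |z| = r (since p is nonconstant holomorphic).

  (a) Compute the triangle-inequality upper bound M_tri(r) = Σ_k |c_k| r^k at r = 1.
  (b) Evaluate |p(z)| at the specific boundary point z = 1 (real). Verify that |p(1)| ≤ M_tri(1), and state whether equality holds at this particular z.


Coefficients: c_0 = -1, c_1 = 0, c_2 = 4, c_3 = 2, c_4 = 1. Radius r = 1.
Part (a). Triangle bound: M_tri(r) = Σ_k |c_k| r^k
  = |-1|·1^0 + |0|·1^1 + |4|·1^2 + |2|·1^3 + |1|·1^4
  = 1 + 0 + 4 + 2 + 1 = 8.
This bounds M(r) := max_{|z|=r} |p(z)| from above; equality holds iff all terms c_k z^k can be made to align in phase at a single z on |z|=r.
Part (b). At z = 1 (real, on the circle |z| = r):
  p(1) = (-1)·1^0 + (0)·1^1 + (4)·1^2 + (2)·1^3 + (1)·1^4 = 6.
  |p(1)| = 6.
Check: |p(1)| = 6 ≤ 8 = M_tri(1). ✓ Equality does not hold at z = 1 (the coefficients have mixed signs, so the terms do not all align in phase there).

M_tri(1) = 8; |p(1)| = 6; equality at z=1: no.


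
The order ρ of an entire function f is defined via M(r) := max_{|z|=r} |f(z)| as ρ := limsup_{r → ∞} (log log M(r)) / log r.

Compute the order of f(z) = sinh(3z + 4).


sinh(w) is a linear combination of e^{iw} and e^{−iw} (or e^w, e^{−w} in the hyperbolic case), so |sinh(w)| ≤ e^{|w|}. With w = 3z + 4, |w| ≤ 3|z| + 4 = 3r + 4 on |z| = r, giving M(r) ≤ e^{3r + 4}, so ρ ≤ 1. On a suitable ray (z = it for sin/cos; z = t for sinh/cosh, t real → ∞), |sinh(3z + 4)| grows like e^{3|t|}/2, so ρ ≥ 1. Hence ρ = 1.
Therefore ρ = 1.

Order ρ = 1.


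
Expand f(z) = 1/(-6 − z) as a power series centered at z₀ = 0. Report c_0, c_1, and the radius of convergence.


Let w = z − z₀, so z = z₀ + w.
Then -6 − z = -6 − (z₀ + w) = (-6 − z₀) − w = -6 − w.
f(z) = 1/(-6 − w) = (1/(-6)) · 1/(1 − w/(-6)) = Σ_{n≥0} w^n / (-6)^(n+1).
So c_n = 1/(-6)^(n+1):
  c_0 = 1/(-6)^1 = -1/6.
  c_1 = 1/(-6)^2 = 1/36.
The series is valid for |w/d| < 1, i.e. |z − z₀| < |d|.
Radius of convergence: R = |-6 − z₀| = |-6| = 6 (distance from z₀ to the singularity z = -6).

c_0 = -1/6, c_1 = 1/36; R = 6.


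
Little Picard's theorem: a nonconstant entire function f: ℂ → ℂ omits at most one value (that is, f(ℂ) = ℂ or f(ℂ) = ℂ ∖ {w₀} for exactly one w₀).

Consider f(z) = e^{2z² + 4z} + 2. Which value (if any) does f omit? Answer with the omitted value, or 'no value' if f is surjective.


Little Picard bounds the complement of f(ℂ) to at most one point.
The exponent g(z) = 2z² + 4z is a nonconstant polynomial, hence surjective onto ℂ. So e^{g(z)} takes every value in {e^w : w ∈ ℂ} = ℂ ∖ {0}. Adding 2 shifts the range to ℂ ∖ {2}. f omits exactly 2.

Omitted value: 2.


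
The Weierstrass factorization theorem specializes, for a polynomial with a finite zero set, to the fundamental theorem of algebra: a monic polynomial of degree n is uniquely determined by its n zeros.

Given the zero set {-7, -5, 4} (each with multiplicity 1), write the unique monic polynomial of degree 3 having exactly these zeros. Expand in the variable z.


The polynomial is p(z) = ∏_{α ∈ S} (z − α), where S = {-7, -5, 4}.
Expanding the product yields: p(z) = z^3 + 8·z^2 -13·z -140.
The resulting polynomial has degree 3 and real coefficients as required.

p(z) = z^3 + 8·z^2 -13·z -140.


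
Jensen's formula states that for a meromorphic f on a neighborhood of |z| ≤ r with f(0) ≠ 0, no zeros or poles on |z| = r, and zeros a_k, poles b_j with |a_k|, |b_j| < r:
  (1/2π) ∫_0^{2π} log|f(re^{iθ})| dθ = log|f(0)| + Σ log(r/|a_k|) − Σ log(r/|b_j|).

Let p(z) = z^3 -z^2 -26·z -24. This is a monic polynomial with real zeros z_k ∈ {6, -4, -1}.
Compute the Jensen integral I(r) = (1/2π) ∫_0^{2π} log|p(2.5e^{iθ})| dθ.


Zeros: -4, -1, 6; r = 2.5.
Inside |z| < r: -1. Outside (|z| ≥ r): -4, 6.
p(0) = -24, so log|p(0)| = log(24) = 3.1781.
Apply Jensen: I(r) = log|p(0)| + Σ_k log(r/|z_k|), summed over zeros inside |z| < r.
  log(r/|z_k|) for z_k = -1: log(2.5/1) = 0.9163
  Outside zeros (-4, 6) contribute nothing to the Jensen sum.
Sum over inside zeros: 0.9163.
I(r) = log|p(0)| + (inside sum) = 3.1781 + 0.9163 = 4.0943.
Note: since some zeros are outside |z| ≤ r, the simplified n·log(r) form does NOT apply — only the inside zeros contribute.

I(r) ≈ 4.0943.


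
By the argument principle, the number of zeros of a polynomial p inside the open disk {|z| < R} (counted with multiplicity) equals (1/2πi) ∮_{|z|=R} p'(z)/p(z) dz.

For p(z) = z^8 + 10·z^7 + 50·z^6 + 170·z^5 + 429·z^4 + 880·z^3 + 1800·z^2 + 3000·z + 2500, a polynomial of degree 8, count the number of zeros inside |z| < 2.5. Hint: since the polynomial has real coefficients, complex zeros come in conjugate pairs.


The zeros of p are: (1 + 2i), (1 - 2i), (-1 + 3i), (-1 - 3i), (-2 + 1i), (-2 - 1i), (-3 + 1i), (-3 - 1i).
Their magnitudes are: 2.236, 2.236, 3.162, 3.162, 2.236, 2.236, 3.162, 3.162.
Zeros with |z| < R = 2.5: (1 + 2i), (1 - 2i), (-2 + 1i), (-2 - 1i).
Count = 4.
By the argument principle, (1/2πi) ∮_{|z|=R} p'(z)/p(z) dz equals exactly this count.

Number of zeros inside |z| < 2.5: 4.


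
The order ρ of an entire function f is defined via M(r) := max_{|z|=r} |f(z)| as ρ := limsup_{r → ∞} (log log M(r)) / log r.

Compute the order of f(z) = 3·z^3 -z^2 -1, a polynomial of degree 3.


|f(z)| ≤ Σ|c_k|·r^k = O(r^3) as r → ∞. Polynomial growth is O(e^{r^ε}) for every ε > 0 (since r^3/e^{r^ε} → 0), so ρ ≤ ε for all ε > 0, i.e. ρ = 0. Every nonconstant polynomial has order 0.
Therefore ρ = 0.

Order ρ = 0.


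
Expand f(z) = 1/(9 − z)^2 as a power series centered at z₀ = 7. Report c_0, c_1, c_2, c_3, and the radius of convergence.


Let w = z − z₀, so z = z₀ + w.
Then 9 − z = 9 − (z₀ + w) = (9 − z₀) − w = 2 − w.
f(z) = 1/(2 − w)^2 = (1/(2)^2) · (1 − w/(2))^{−2}.
By the binomial series (1−u)^{−2} = Σ_{n≥0} C(n+1, 1) u^n for |u|<1, with u = w/(2):
  c_n = C(n+1, 1) / (2)^(n+2).
  c_0 = 1/(2)^2 = 1/4.
  c_1 = 2/(2)^3 = 1/4.
  c_2 = 3/(2)^4 = 3/16.
  c_3 = 4/(2)^5 = 1/8.
The series is valid for |w/d| < 1, i.e. |z − z₀| < |d|.
Radius of convergence: R = |9 − z₀| = |2| = 2 (distance from z₀ to the singularity z = 9).

c_0 = 1/4, c_1 = 1/4, c_2 = 3/16, c_3 = 1/8; R = 2.


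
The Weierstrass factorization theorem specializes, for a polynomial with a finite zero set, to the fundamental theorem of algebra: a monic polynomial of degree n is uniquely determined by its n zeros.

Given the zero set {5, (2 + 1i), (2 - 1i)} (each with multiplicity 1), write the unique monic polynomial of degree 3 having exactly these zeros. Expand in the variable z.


The polynomial is p(z) = ∏_{α ∈ S} (z − α), where S = {5, (2 + 1i), (2 - 1i)}.
Expanding the product yields: p(z) = z^3 -9·z^2 + 25·z -25.
Note conjugate pairs combine to real quadratics: (z − (2+1i))(z − (2−1i)) = z² − 4z + 5.
The resulting polynomial has degree 3 and real coefficients as required.

p(z) = z^3 -9·z^2 + 25·z -25.


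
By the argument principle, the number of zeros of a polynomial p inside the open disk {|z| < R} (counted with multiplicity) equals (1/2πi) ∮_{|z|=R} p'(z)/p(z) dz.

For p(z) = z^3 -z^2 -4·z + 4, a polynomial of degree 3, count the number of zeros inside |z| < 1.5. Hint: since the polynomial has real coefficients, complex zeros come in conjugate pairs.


The zeros of p are: 2, -2, 1.
Their magnitudes are: 2, 2, 1.
Zeros with |z| < R = 1.5: 1.
Count = 1.
By the argument principle, (1/2πi) ∮_{|z|=R} p'(z)/p(z) dz equals exactly this count.

Number of zeros inside |z| < 1.5: 1.


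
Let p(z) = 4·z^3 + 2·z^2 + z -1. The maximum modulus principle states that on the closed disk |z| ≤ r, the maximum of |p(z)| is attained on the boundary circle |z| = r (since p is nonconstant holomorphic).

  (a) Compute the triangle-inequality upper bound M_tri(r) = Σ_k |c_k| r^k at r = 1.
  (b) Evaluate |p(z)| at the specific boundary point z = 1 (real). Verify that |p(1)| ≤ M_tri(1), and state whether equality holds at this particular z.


Coefficients: c_0 = -1, c_1 = 1, c_2 = 2, c_3 = 4. Radius r = 1.
Part (a). Triangle bound: M_tri(r) = Σ_k |c_k| r^k
  = |-1|·1^0 + |1|·1^1 + |2|·1^2 + |4|·1^3
  = 1 + 1 + 2 + 4 = 8.
This bounds M(r) := max_{|z|=r} |p(z)| from above; equality holds iff all terms c_k z^k can be made to align in phase at a single z on |z|=r.
Part (b). At z = 1 (real, on the circle |z| = r):
  p(1) = (-1)·1^0 + (1)·1^1 + (2)·1^2 + (4)·1^3 = 6.
  |p(1)| = 6.
Check: |p(1)| = 6 ≤ 8 = M_tri(1). ✓ Equality does not hold at z = 1 (the coefficients have mixed signs, so the terms do not all align in phase there).

M_tri(1) = 8; |p(1)| = 6; equality at z=1: no.


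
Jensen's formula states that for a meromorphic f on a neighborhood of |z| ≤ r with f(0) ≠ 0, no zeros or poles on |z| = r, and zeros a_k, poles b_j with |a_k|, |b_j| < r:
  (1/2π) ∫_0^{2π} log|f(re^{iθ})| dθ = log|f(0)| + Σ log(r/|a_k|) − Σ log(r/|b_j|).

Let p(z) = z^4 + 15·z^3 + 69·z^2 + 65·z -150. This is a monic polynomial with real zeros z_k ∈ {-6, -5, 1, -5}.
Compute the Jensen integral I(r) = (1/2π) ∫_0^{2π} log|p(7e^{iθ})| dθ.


Zeros: -6, -5, -5, 1; r = 7.
Inside |z| < r: -6, -5, -5, 1. Outside (|z| ≥ r): ∅.
p(0) = -150, so log|p(0)| = log(150) = 5.0106.
Apply Jensen: I(r) = log|p(0)| + Σ_k log(r/|z_k|), summed over zeros inside |z| < r.
  log(r/|z_k|) for z_k = -6: log(7/6) = 0.1542
  log(r/|z_k|) for z_k = -5: log(7/5) = 0.3365
  log(r/|z_k|) for z_k = 1: log(7/1) = 1.9459
  log(r/|z_k|) for z_k = -5: log(7/5) = 0.3365
Sum over inside zeros: 2.7730.
I(r) = log|p(0)| + (inside sum) = 5.0106 + 2.7730 = 7.7836.
Closed form (all zeros inside, monic): I(r) = n·log(r) = 4·log(7) = 7.7836. ✓

I(r) ≈ 7.7836.


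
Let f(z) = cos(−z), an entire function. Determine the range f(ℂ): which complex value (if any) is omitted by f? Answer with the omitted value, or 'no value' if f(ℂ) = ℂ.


Little Picard bounds the complement of f(ℂ) to at most one point.
cos is entire and surjective onto ℂ: for every w ∈ ℂ, cos(ζ) = w has a solution ζ ∈ ℂ (e.g., via the complex inverse arccos). With ζ = −z this gives z = ζ/(-1). Then 1·cos(−z) takes every value in 1·ℂ = ℂ, and adding 0 is a bijection of ℂ. So f is surjective and omits no value. (Note: only on the real line is cos bounded by [−1, 1].)

Omitted value: no value.


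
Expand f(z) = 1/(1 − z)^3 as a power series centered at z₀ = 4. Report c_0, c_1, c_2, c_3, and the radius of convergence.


Let w = z − z₀, so z = z₀ + w.
Then 1 − z = 1 − (z₀ + w) = (1 − z₀) − w = -3 − w.
f(z) = 1/(-3 − w)^3 = (1/(-3)^3) · (1 − w/(-3))^{−3}.
By the binomial series (1−u)^{−3} = Σ_{n≥0} C(n+2, 2) u^n for |u|<1, with u = w/(-3):
  c_n = C(n+2, 2) / (-3)^(n+3).
  c_0 = 1/(-3)^3 = -1/27.
  c_1 = 3/(-3)^4 = 1/27.
  c_2 = 6/(-3)^5 = -2/81.
  c_3 = 10/(-3)^6 = 10/729.
The series is valid for |w/d| < 1, i.e. |z − z₀| < |d|.
Radius of convergence: R = |1 − z₀| = |-3| = 3 (distance from z₀ to the singularity z = 1).

c_0 = -1/27, c_1 = 1/27, c_2 = -2/81, c_3 = 10/729; R = 3.


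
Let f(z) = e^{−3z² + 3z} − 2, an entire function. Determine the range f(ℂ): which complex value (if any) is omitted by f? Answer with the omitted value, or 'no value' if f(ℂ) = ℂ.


Little Picard bounds the complement of f(ℂ) to at most one point.
The exponent g(z) = −3z² + 3z is a nonconstant polynomial, hence surjective onto ℂ. So e^{g(z)} takes every value in {e^w : w ∈ ℂ} = ℂ ∖ {0}. Adding -2 shifts the range to ℂ ∖ {-2}. f omits exactly -2.

Omitted value: -2.


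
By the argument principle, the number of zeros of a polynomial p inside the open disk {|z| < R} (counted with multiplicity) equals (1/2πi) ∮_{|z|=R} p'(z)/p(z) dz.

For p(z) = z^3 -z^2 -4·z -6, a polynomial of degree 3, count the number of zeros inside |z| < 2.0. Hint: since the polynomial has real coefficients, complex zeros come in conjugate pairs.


The zeros of p are: (-1 + 1i), (-1 - 1i), 3.
Their magnitudes are: 1.414, 1.414, 3.
Zeros with |z| < R = 2.0: (-1 + 1i), (-1 - 1i).
Count = 2.
By the argument principle, (1/2πi) ∮_{|z|=R} p'(z)/p(z) dz equals exactly this count.

Number of zeros inside |z| < 2.0: 2.


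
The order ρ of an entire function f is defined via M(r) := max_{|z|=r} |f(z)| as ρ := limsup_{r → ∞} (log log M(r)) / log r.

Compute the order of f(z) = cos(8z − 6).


cos(w) is a linear combination of e^{iw} and e^{−iw} (or e^w, e^{−w} in the hyperbolic case), so |cos(w)| ≤ e^{|w|}. With w = 8z − 6, |w| ≤ 8|z| + 6 = 8r + 6 on |z| = r, giving M(r) ≤ e^{8r + 6}, so ρ ≤ 1. On a suitable ray (z = it for sin/cos; z = t for sinh/cosh, t real → ∞), |cos(8z − 6)| grows like e^{8|t|}/2, so ρ ≥ 1. Hence ρ = 1.
Therefore ρ = 1.

Order ρ = 1.


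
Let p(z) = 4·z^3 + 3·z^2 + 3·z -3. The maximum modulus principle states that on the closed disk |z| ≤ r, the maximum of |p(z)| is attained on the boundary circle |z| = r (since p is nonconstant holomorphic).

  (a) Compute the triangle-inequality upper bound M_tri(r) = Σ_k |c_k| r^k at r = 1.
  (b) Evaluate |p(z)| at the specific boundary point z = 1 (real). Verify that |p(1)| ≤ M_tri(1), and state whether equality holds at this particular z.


Coefficients: c_0 = -3, c_1 = 3, c_2 = 3, c_3 = 4. Radius r = 1.
Part (a). Triangle bound: M_tri(r) = Σ_k |c_k| r^k
  = |-3|·1^0 + |3|·1^1 + |3|·1^2 + |4|·1^3
  = 3 + 3 + 3 + 4 = 13.
This bounds M(r) := max_{|z|=r} |p(z)| from above; equality holds iff all terms c_k z^k can be made to align in phase at a single z on |z|=r.
Part (b). At z = 1 (real, on the circle |z| = r):
  p(1) = (-3)·1^0 + (3)·1^1 + (3)·1^2 + (4)·1^3 = 7.
  |p(1)| = 7.
Check: |p(1)| = 7 ≤ 13 = M_tri(1). ✓ Equality does not hold at z = 1 (the coefficients have mixed signs, so the terms do not all align in phase there).

M_tri(1) = 13; |p(1)| = 7; equality at z=1: no.
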